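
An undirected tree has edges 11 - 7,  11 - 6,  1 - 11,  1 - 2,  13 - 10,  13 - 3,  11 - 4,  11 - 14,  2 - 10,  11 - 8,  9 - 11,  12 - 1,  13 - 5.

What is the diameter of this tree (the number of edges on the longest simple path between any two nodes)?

A longest path is 3 - 13 - 10 - 2 - 1 - 11 - 7, with 6 edges.

6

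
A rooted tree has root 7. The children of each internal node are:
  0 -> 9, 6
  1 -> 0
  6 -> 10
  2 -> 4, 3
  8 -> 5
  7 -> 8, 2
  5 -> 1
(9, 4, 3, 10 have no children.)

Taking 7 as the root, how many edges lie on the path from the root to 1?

7 – 8 – 5 – 1 — 3 edges.

3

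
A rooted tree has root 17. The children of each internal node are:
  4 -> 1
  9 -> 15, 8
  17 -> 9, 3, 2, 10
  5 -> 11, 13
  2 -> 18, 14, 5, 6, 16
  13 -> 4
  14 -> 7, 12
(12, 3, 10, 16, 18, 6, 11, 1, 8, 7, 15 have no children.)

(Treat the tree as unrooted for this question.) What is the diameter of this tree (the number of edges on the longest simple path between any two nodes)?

7

A longest path is 15-9-17-2-5-13-4-1, with 7 edges.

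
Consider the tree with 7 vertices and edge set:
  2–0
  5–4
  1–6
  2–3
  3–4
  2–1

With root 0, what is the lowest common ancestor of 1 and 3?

Path 1→root: 1 2 0; path 3→root: 3 2 0.
First common node: 2.

2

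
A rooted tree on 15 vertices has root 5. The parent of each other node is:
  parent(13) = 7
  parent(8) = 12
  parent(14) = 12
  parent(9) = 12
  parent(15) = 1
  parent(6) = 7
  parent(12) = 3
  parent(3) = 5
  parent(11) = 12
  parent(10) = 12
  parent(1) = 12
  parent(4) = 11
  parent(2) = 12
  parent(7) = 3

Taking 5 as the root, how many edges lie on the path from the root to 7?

Climbing from 7 to the root: 7 – 3 – 5. That's 2 steps.

2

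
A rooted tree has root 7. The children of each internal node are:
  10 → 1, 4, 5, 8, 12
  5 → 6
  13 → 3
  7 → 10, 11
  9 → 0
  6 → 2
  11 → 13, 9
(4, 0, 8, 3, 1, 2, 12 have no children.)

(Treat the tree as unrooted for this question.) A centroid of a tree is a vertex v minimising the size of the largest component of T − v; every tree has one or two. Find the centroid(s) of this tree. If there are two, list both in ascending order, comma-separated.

10

Delete 10: the remaining components have sizes 6, 3, 1, 1, 1, 1. Max 6 ≤ 7, so 10 is a centroid.
No neighbour of 10 does as well, so 10 is the unique centroid.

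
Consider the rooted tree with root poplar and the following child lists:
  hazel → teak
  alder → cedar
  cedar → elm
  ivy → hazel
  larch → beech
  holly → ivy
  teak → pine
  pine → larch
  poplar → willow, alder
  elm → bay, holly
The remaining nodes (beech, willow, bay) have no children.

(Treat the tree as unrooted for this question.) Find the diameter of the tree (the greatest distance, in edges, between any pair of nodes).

11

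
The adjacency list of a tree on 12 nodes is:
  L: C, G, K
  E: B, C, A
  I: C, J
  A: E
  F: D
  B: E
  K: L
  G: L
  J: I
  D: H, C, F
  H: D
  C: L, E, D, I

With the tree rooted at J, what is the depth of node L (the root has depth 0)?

3

Climbing from L to the root: L – C – I – J. That's 3 steps.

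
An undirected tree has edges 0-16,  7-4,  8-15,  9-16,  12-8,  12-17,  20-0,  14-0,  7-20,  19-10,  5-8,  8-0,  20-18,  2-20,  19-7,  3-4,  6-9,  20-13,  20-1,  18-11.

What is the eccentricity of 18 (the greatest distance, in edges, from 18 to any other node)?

5

A farthest node from 18 is 6 (17 also at distance 5).
The path 18 – 20 – 0 – 16 – 9 – 6 has 5 edges.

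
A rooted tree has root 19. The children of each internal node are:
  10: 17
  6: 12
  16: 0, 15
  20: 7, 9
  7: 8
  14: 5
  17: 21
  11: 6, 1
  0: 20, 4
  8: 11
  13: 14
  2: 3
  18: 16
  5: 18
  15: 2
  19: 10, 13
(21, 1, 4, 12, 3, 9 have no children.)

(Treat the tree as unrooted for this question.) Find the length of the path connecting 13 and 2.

6

13 - 14 - 5 - 18 - 16 - 15 - 2: 6 edges.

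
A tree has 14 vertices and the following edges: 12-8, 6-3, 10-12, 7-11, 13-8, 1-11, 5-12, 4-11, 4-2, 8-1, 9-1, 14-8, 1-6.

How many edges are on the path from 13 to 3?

The path is 13 – 8 – 1 – 6 – 3, which has 4 edges.

4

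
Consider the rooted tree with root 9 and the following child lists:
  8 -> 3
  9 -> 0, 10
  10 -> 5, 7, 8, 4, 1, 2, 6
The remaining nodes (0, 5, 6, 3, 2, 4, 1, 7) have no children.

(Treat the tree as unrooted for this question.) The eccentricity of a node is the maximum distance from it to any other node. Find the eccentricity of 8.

The node farthest from 8 is 0, via 8–10–9–0 — 3 edges.

3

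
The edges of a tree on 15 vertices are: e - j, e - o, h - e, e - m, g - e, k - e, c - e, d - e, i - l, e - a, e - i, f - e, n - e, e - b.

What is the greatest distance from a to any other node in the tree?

3

The node farthest from a is l, via a – e – i – l — 3 edges.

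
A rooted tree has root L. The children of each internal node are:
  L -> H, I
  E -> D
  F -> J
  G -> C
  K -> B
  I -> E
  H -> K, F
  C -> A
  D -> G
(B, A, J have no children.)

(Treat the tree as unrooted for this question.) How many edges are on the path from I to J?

I–L–H–F–J: 4 edges.

4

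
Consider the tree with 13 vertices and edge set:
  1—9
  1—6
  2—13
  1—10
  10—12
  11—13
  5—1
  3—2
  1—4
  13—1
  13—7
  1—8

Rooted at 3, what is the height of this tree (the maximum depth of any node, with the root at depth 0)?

5

The longest root-to-leaf path is 3-2-13-1-10-12 (5 edges).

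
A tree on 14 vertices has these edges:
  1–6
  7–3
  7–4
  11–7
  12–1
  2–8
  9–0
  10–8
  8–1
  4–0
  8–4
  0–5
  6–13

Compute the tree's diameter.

6

Starting from 13, a farthest node is 11 at distance 6.
One longest path: 13–6–1–8–4–7–11.
So the diameter is 6.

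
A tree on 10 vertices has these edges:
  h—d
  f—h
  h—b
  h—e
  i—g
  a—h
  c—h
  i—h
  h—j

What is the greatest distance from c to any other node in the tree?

The node farthest from c is g, via c–h–i–g — 3 edges.

3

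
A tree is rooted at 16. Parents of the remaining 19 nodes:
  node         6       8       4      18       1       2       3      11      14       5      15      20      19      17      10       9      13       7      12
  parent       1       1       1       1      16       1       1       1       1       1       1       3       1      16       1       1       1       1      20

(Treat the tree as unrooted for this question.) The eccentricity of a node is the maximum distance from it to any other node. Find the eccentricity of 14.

A farthest node from 14 is 12.
The path 14 – 1 – 3 – 20 – 12 has 4 edges.

4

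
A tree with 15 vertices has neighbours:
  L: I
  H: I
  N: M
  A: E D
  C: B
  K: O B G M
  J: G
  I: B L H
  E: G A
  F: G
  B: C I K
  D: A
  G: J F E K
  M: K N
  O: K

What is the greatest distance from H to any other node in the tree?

7

The node farthest from H is D, via H – I – B – K – G – E – A – D — 7 edges.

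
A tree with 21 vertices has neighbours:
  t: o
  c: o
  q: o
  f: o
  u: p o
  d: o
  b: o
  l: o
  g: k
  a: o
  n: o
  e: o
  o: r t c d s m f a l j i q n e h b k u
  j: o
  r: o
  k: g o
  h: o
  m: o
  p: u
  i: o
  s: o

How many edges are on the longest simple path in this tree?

4

A longest path is p-u-o-k-g, with 4 edges.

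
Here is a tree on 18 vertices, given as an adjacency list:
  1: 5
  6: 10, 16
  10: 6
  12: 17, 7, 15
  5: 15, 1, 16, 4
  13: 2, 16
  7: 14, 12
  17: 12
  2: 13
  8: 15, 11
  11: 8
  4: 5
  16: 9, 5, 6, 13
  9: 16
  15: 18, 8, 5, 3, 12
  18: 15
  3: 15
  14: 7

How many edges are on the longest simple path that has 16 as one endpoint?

5

Distances from 16 peak at 5, attained at 14.
16-5-15-12-7-14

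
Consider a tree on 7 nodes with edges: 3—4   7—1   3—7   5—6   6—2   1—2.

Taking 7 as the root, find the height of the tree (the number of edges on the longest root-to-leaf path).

5 sits deepest: 7 – 1 – 2 – 6 – 5 — 4 edges from the root.

4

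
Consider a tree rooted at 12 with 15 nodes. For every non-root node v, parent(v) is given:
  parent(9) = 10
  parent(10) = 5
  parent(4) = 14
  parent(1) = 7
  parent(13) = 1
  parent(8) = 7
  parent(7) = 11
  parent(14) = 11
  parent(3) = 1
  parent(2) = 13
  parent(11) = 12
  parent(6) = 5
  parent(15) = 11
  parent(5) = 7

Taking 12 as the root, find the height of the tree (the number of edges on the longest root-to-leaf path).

A deepest node is 9, reached by 12 – 11 – 7 – 5 – 10 – 9.
That path has 5 edges, so the height is 5.

5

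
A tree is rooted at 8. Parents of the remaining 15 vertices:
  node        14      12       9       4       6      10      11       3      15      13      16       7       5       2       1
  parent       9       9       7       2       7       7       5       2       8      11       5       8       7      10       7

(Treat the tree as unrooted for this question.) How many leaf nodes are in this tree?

Exactly 9 nodes have a single neighbour: 1, 3, 4, 6, 12, 13, 14, 15, 16.

9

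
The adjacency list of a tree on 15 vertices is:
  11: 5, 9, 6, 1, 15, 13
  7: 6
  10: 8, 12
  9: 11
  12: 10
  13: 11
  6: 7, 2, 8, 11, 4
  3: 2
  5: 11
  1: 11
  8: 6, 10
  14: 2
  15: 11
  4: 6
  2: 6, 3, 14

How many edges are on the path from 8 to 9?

Walking from 8: 8 - 6 - 11 - 9. Length 3.

3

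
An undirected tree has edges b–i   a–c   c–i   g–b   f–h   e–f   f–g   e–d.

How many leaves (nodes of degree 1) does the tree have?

The leaves are a, d, h.
That is 3 leaves.

3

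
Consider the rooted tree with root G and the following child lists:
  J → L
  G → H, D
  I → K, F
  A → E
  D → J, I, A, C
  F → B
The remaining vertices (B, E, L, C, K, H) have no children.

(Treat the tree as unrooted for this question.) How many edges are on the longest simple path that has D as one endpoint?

3

The node farthest from D is B, via D – I – F – B — 3 edges.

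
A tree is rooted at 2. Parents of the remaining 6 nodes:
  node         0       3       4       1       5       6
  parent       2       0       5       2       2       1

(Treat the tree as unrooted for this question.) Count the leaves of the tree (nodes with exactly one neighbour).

Degree-1 nodes: 3, 4, 6 — 3 of them.

3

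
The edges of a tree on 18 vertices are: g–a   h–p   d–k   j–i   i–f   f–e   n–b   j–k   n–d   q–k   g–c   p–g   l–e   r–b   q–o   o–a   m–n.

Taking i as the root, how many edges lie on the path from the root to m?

Climbing from m to the root: m – n – d – k – j – i. That's 5 steps.

5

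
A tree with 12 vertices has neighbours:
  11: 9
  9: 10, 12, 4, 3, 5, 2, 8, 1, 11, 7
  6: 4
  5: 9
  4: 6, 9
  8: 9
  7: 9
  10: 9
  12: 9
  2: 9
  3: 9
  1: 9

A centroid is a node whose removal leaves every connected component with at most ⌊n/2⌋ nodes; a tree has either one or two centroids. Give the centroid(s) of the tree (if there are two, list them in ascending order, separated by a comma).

Removing 9 splits the tree into components of sizes 2, 1, 1, 1, 1, 1, 1, 1, 1, 1; the largest is 2 ≤ ⌊12/2⌋ = 6.
No neighbour of 9 does as well, so 9 is the unique centroid.

9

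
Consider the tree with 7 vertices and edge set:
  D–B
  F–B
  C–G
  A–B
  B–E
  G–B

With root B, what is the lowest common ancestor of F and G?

B

Ancestors of F (toward the root): F, B.
Ancestors of G: G, B.
The deepest node appearing in both lists is B.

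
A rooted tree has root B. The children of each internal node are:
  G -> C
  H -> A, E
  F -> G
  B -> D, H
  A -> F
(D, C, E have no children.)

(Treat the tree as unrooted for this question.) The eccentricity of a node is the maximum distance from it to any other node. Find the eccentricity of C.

6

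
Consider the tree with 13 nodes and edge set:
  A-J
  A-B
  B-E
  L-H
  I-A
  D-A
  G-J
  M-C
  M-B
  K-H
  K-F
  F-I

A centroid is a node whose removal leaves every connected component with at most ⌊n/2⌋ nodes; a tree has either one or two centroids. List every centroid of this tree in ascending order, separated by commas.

A

If A is removed the pieces have sizes 5, 4, 2, 1, all ≤ ⌊13/2⌋ = 6.
Every other node leaves some component of size > 6, so the centroid is unique.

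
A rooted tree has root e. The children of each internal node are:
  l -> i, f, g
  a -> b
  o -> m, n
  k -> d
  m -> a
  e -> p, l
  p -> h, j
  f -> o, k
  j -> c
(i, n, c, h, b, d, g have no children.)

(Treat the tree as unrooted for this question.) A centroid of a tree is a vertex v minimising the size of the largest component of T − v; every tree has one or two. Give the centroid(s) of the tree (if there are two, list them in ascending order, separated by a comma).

Removing f splits the tree into components of sizes 8, 5, 2; the largest is 8 ≤ ⌊16/2⌋ = 8.
Its neighbour l also leaves a largest component of size 8, so both are centroids.

f, l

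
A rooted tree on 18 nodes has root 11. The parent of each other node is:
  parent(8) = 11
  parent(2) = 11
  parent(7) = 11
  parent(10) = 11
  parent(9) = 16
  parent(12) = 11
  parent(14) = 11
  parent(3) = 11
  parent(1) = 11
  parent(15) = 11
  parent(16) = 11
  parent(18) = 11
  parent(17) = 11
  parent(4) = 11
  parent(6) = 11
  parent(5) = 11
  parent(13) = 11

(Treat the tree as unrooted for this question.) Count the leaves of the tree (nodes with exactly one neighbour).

16

Degree-1 nodes: 1, 2, 3, 4, 5, 6, 7, 8, 9, 10, 12, 13, 14, 15, 17, 18 — 16 of them.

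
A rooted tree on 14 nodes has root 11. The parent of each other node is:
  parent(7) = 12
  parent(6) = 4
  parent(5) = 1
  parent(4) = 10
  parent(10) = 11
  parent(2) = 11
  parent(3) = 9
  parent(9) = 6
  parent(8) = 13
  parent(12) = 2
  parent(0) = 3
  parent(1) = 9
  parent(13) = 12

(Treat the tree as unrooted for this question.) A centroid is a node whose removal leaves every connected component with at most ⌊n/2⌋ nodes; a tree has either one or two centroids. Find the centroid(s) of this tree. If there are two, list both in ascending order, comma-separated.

Removing 4 splits the tree into components of sizes 7, 6; the largest is 7 ≤ ⌊14/2⌋ = 7.
10 is adjacent to 4 and is also a centroid (the largest component after removing it is likewise 7).

4, 10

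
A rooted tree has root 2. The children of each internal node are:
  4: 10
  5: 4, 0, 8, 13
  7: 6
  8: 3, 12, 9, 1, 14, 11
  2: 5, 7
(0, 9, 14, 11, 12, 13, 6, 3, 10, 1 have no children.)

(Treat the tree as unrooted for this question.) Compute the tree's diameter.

5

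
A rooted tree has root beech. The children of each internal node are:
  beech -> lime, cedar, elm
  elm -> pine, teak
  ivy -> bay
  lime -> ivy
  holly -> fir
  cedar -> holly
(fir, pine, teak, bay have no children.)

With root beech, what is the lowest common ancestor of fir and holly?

holly

Ancestors of fir (toward the root): fir, holly, cedar, beech.
Ancestors of holly: holly, cedar, beech.
The deepest node appearing in both lists is holly.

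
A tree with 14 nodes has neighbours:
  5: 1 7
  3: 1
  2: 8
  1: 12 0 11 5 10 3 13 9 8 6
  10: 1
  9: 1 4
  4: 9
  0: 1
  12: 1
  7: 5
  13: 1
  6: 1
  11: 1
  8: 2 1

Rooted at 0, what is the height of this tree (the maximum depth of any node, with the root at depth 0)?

A deepest node is 7, reached by 0–1–5–7.
That path has 3 edges, so the height is 3.

3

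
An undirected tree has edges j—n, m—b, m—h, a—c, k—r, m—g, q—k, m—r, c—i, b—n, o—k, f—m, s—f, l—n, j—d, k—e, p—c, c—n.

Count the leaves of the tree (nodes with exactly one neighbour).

Degree-1 nodes: a, d, e, g, h, i, l, o, p, q, s — 11 of them.

11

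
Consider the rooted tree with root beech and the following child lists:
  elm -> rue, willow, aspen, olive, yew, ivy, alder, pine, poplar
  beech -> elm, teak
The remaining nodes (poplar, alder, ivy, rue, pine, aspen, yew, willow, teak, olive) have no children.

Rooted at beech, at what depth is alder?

Climbing from alder to the root: alder–elm–beech. That's 2 steps.

2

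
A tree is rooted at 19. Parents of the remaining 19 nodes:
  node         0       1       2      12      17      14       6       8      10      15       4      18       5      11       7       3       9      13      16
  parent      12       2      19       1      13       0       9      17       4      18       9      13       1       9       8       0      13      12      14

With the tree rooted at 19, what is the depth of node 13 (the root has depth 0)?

19–2–1–12–13 — 4 edges.

4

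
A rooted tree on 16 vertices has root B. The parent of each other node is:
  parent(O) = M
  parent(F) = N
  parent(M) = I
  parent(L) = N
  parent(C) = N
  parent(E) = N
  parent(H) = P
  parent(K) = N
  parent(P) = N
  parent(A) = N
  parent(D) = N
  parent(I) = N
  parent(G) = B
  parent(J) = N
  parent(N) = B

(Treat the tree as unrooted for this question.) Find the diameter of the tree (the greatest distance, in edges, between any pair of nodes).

Starting from O, a farthest node is H at distance 5.
One longest path: O-M-I-N-P-H.
So the diameter is 5.

5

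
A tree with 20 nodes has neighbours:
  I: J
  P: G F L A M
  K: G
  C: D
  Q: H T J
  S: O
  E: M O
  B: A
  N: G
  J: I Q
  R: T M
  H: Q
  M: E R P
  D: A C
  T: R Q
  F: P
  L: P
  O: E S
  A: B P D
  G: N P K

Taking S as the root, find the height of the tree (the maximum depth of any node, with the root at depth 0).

8

I sits deepest: S → O → E → M → R → T → Q → J → I — 8 edges from the root.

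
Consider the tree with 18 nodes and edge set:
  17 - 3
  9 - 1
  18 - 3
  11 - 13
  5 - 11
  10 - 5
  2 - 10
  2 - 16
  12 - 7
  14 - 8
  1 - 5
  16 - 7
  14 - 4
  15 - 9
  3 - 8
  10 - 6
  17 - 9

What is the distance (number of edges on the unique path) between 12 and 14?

11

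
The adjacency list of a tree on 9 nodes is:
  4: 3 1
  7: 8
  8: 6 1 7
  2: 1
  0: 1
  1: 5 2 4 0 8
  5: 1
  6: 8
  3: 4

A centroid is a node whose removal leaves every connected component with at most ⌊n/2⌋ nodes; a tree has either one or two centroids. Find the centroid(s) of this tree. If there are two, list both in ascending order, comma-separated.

1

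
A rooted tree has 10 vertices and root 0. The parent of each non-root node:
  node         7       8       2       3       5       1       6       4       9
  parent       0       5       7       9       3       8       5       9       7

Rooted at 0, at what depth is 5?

4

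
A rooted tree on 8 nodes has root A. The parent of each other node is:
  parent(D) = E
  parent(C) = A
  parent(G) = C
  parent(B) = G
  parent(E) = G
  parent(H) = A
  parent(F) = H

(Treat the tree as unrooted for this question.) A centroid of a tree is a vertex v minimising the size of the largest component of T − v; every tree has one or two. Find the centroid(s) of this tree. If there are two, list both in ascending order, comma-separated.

C, G

Removing G splits the tree into components of sizes 4, 2, 1; the largest is 4 ≤ ⌊8/2⌋ = 4.
Its neighbour C also leaves a largest component of size 4, so both are centroids.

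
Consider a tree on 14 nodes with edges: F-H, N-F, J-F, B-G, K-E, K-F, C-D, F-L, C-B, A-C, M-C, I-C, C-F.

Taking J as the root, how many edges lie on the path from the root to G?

4

J → F → C → B → G — 4 edges.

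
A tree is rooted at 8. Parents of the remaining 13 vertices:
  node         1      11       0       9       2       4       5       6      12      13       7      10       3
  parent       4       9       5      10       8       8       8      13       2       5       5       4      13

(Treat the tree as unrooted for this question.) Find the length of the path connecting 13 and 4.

Walking from 13: 13 – 5 – 8 – 4. Length 3.

3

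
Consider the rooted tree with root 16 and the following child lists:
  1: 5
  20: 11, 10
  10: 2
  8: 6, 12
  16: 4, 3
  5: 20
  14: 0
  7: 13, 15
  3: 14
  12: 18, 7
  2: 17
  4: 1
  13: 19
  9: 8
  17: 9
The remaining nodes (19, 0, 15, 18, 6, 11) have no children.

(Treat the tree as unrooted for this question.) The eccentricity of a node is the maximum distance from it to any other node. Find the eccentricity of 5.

10

Distances from 5 peak at 10, attained at 19.
5 – 20 – 10 – 2 – 17 – 9 – 8 – 12 – 7 – 13 – 19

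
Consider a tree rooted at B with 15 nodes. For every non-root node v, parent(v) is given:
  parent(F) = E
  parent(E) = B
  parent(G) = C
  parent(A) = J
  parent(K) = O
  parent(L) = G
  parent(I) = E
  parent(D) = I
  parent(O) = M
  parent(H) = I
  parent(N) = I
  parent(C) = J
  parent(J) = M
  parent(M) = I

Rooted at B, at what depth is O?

B → E → I → M → O — 4 edges.

4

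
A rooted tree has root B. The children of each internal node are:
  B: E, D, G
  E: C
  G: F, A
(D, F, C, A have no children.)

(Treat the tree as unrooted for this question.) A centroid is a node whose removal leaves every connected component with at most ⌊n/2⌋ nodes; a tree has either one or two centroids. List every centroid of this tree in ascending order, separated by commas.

Removing B splits the tree into components of sizes 3, 2, 1; the largest is 3 ≤ ⌊7/2⌋ = 3.
Every other node leaves some component of size > 3, so the centroid is unique.

B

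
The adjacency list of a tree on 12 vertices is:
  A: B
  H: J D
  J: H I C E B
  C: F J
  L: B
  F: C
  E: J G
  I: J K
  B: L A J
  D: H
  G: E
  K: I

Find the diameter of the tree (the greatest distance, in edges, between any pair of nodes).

Starting from G, a farthest node is D at distance 4.
One longest path: G–E–J–H–D.
So the diameter is 4.

4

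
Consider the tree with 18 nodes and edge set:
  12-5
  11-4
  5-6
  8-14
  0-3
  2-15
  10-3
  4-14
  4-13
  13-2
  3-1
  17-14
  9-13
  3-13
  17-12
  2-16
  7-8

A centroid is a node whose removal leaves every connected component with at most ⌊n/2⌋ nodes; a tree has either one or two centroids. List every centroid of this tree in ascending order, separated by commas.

4, 13

If 13 is removed the pieces have sizes 9, 4, 3, 1, all ≤ ⌊18/2⌋ = 9.
Its neighbour 4 also leaves a largest component of size 9, so both are centroids.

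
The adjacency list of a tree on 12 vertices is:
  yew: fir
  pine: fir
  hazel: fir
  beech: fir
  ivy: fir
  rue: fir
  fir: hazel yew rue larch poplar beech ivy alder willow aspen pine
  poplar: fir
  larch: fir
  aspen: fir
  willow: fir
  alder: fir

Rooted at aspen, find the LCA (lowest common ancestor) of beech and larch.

fir

beech's ancestor chain is beech, fir, aspen and larch's is larch, fir, aspen; they first meet at fir.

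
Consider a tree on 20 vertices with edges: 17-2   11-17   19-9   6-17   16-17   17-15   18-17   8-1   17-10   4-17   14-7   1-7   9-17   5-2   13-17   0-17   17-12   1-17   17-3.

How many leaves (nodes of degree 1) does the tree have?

Exactly 15 nodes have a single neighbour: 0, 3, 4, 5, 6, 8, 10, 11, 12, 13, 14, 15, 16, 18, 19.

15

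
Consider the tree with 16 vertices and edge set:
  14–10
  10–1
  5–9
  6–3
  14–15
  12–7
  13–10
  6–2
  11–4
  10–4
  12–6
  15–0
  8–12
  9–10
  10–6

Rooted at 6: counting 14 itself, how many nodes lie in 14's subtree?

The subtree rooted at 14 contains: 14, 15, 0 — 3 nodes.

3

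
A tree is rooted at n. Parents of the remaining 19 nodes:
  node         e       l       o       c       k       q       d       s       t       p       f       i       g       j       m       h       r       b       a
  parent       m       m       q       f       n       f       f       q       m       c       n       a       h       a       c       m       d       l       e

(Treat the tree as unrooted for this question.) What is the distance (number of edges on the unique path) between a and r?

6

a - e - m - c - f - d - r: 6 edges.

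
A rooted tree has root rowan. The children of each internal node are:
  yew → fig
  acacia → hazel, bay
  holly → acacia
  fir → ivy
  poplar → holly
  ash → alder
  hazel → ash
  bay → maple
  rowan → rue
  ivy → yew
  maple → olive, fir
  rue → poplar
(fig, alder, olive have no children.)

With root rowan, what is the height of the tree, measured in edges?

The longest root-to-leaf path is rowan → rue → poplar → holly → acacia → bay → maple → fir → ivy → yew → fig (10 edges).

10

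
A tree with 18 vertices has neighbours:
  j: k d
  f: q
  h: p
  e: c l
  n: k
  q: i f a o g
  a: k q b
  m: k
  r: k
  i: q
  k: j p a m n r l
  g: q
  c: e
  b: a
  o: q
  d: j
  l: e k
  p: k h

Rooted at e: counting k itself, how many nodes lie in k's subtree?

The subtree rooted at k contains: k, a, m, n, r, p, j, q, b, h, d, o, f, i, g — 15 nodes.

15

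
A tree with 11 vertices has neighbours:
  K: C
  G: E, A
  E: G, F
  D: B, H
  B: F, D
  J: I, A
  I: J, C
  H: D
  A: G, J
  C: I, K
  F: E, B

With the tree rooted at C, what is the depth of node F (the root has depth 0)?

C–I–J–A–G–E–F — 6 edges.

6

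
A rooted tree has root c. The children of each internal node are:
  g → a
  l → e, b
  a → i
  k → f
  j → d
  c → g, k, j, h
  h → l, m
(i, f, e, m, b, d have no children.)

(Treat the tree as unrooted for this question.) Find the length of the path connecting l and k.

The path is l – h – c – k, which has 3 edges.

3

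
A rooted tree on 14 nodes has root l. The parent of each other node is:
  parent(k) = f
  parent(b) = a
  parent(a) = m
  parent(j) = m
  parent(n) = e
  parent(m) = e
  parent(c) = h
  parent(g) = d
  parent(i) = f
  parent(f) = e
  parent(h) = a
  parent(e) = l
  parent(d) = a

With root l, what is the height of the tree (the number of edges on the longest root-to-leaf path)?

c sits deepest: l – e – m – a – h – c — 5 edges from the root.

5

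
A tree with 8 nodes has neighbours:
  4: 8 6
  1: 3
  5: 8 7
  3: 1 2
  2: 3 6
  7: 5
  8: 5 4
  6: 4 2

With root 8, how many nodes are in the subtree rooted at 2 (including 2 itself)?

The subtree rooted at 2 contains: 2, 3, 1 — 3 nodes.

3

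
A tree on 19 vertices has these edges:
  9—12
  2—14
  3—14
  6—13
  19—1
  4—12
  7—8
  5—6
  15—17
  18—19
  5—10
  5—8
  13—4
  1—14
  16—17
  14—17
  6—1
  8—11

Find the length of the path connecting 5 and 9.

5

The path is 5–6–13–4–12–9, which has 5 edges.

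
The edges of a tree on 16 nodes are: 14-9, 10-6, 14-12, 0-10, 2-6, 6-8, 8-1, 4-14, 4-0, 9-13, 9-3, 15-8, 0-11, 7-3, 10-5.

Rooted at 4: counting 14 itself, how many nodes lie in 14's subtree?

The subtree rooted at 14 contains: 14, 12, 9, 13, 3, 7 — 6 nodes.

6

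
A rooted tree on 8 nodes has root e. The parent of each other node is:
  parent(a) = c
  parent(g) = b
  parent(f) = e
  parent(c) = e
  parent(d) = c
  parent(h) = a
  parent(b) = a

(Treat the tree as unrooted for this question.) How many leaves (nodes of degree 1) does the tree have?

4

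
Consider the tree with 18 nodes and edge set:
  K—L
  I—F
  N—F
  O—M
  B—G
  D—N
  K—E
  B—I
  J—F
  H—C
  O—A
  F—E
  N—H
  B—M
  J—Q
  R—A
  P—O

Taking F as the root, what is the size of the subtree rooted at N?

4

Descendants of N (including itself): N, D, H, C. That's 4.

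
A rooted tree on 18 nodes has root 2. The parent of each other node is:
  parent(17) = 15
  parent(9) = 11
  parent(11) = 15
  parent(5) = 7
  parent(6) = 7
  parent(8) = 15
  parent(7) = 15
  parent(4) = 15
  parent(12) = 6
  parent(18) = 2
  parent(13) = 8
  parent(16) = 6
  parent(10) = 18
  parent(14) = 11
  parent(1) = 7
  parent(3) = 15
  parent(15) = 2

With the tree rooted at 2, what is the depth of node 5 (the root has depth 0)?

Path from 2 to 5: 2 – 15 – 7 – 5, which has 3 edges.

3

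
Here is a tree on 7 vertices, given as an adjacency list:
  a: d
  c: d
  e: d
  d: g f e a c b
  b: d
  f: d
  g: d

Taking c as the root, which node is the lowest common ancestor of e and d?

Ancestors of e (toward the root): e, d, c.
Ancestors of d: d, c.
The deepest node appearing in both lists is d.

d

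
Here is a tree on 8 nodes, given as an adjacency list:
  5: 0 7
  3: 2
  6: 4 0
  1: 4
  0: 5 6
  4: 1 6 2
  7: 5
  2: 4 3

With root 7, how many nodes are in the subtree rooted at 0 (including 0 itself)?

6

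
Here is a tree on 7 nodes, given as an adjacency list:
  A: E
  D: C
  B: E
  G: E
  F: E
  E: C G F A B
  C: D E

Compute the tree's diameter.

A longest path is D - C - E - A, with 3 edges.

3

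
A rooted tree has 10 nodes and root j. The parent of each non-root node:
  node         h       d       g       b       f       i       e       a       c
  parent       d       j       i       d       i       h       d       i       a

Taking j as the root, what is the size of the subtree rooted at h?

The subtree rooted at h contains: h, i, g, a, f, c — 6 nodes.

6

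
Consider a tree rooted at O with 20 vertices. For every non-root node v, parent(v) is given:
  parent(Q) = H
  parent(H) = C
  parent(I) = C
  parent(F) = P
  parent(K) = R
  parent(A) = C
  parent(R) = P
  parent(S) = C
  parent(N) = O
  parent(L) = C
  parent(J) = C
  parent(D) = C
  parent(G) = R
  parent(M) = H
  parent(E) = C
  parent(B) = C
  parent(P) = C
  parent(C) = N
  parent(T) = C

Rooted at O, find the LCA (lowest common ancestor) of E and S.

C

Path E→root: E C N O; path S→root: S C N O.
First common node: C.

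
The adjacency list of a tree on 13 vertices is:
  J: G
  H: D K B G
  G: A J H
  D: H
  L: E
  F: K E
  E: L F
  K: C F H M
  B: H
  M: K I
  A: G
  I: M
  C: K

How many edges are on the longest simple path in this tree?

6

Starting from L, a farthest node is J at distance 6.
One longest path: L–E–F–K–H–G–J.
So the diameter is 6.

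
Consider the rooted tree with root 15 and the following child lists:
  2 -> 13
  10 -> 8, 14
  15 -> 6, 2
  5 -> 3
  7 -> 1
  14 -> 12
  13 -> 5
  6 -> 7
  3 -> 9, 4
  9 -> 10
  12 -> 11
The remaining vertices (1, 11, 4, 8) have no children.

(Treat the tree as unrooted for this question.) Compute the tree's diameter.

Starting from 1, a farthest node is 11 at distance 12.
One longest path: 1-7-6-15-2-13-5-3-9-10-14-12-11.
So the diameter is 12.

12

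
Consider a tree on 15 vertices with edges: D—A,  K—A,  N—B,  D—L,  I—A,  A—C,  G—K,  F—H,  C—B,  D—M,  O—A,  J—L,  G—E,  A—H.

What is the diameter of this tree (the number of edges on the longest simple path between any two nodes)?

A longest path is J – L – D – A – C – B – N, with 6 edges.

6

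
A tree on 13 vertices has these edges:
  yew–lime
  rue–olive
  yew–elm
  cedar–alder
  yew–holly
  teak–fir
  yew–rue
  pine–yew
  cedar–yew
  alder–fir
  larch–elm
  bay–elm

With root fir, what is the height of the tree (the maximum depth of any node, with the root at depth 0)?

5

The longest root-to-leaf path is fir → alder → cedar → yew → elm → bay (5 edges).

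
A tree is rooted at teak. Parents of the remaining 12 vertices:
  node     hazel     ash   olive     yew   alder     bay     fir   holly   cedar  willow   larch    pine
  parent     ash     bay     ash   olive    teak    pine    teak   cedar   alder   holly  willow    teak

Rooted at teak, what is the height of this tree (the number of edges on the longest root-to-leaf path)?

5

The longest root-to-leaf path is teak → alder → cedar → holly → willow → larch (5 edges).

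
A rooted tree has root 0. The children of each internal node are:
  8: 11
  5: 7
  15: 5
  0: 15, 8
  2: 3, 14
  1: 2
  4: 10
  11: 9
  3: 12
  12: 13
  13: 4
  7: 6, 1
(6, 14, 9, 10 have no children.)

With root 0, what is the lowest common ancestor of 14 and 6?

7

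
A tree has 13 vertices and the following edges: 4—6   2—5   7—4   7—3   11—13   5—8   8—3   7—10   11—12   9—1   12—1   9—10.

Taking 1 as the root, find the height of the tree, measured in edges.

2 sits deepest: 1 – 9 – 10 – 7 – 3 – 8 – 5 – 2 — 7 edges from the root.

7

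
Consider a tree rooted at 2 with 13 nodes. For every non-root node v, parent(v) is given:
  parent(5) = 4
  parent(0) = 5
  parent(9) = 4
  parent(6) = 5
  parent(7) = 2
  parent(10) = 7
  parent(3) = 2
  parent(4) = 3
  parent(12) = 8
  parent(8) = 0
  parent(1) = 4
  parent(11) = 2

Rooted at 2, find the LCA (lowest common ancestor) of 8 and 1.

4

Ancestors of 8 (toward the root): 8, 0, 5, 4, 3, 2.
Ancestors of 1: 1, 4, 3, 2.
The deepest node appearing in both lists is 4.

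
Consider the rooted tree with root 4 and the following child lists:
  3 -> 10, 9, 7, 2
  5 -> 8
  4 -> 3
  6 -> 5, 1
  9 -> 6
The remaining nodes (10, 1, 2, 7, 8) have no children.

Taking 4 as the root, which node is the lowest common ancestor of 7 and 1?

3

Ancestors of 7 (toward the root): 7, 3, 4.
Ancestors of 1: 1, 6, 9, 3, 4.
The deepest node appearing in both lists is 3.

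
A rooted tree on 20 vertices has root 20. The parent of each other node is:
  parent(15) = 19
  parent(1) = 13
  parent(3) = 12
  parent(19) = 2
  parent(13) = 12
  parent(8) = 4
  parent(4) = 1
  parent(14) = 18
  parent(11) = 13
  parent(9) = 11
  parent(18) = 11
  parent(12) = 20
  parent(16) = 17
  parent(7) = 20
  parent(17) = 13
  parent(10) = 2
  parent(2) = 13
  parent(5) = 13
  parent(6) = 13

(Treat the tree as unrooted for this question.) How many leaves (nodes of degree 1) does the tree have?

Exactly 10 nodes have a single neighbour: 3, 5, 6, 7, 8, 9, 10, 14, 15, 16.

10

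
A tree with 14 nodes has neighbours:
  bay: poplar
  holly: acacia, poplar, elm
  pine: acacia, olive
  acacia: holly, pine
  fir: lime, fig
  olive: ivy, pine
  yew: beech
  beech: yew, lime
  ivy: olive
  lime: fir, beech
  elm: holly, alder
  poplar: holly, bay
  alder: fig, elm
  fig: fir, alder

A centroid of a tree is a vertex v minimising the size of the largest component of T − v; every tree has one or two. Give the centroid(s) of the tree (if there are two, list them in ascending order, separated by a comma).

Removing holly splits the tree into components of sizes 7, 4, 2; the largest is 7 ≤ ⌊14/2⌋ = 7.
elm is adjacent to holly and is also a centroid (the largest component after removing it is likewise 7).

elm, holly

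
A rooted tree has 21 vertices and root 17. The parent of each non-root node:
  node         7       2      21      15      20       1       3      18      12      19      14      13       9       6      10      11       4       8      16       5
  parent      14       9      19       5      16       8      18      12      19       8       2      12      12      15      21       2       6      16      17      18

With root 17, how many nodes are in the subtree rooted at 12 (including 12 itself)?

The subtree rooted at 12 contains: 12, 18, 9, 13, 5, 3, 2, 15, 11, 14, 6, 7, 4 — 13 nodes.

13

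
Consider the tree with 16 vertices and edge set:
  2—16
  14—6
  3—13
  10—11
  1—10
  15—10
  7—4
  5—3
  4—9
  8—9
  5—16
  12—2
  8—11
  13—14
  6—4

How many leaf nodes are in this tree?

Exactly 4 nodes have a single neighbour: 1, 7, 12, 15.

4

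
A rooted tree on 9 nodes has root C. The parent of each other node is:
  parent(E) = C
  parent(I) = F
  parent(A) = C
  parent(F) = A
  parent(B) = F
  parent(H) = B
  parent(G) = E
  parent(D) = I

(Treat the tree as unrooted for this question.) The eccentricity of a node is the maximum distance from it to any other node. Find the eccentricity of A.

3

Distances from A peak at 3, attained at D (H, G also at distance 3).
A–F–I–D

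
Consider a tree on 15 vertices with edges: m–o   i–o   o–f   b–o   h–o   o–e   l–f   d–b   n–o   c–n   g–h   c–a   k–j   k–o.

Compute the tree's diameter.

5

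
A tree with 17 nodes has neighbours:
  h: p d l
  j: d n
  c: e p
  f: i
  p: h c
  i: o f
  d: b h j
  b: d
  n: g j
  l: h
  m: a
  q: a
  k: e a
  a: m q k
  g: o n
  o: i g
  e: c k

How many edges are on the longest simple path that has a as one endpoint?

12

A farthest node from a is f.
The path a – k – e – c – p – h – d – j – n – g – o – i – f has 12 edges.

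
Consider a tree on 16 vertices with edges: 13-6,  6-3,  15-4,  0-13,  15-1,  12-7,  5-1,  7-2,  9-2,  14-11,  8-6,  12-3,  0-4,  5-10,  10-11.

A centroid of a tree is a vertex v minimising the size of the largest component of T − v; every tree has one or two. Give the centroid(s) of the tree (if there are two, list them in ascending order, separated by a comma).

0, 13

Removing 0 splits the tree into components of sizes 8, 7; the largest is 8 ≤ ⌊16/2⌋ = 8.
13 is adjacent to 0 and is also a centroid (the largest component after removing it is likewise 8).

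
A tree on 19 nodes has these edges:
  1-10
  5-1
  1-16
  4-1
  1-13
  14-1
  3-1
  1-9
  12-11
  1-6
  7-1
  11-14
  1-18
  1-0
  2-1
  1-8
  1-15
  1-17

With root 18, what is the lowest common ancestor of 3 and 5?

Path 3→root: 3 1 18; path 5→root: 5 1 18.
First common node: 1.

1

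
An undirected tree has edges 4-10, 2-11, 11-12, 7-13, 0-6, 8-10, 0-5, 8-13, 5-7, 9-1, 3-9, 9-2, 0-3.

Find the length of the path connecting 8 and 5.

3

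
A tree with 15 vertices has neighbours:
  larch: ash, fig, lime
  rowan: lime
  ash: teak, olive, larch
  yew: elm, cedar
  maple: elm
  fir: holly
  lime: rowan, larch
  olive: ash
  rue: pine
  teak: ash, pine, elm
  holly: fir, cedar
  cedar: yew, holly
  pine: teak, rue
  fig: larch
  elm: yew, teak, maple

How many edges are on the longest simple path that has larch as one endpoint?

Distances from larch peak at 7, attained at fir.
larch – ash – teak – elm – yew – cedar – holly – fir

7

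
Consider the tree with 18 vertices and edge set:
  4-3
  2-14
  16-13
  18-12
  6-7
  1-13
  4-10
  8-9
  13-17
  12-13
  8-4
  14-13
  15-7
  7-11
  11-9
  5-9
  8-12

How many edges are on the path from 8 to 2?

4

The path is 8 – 12 – 13 – 14 – 2, which has 4 edges.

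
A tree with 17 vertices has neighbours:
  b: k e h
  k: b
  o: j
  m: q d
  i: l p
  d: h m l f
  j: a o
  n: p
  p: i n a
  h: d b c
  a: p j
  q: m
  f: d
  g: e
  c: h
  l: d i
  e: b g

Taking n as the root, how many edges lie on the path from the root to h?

5

Path from n to h: n → p → i → l → d → h, which has 5 edges.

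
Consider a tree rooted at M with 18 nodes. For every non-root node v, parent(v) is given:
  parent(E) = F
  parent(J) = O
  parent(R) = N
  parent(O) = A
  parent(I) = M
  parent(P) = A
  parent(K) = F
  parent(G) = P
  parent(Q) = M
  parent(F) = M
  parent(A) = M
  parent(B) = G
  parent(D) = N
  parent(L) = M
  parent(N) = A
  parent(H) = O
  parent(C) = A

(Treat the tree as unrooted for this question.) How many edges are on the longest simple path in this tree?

6

Starting from B, a farthest node is E at distance 6.
One longest path: B–G–P–A–M–F–E.
So the diameter is 6.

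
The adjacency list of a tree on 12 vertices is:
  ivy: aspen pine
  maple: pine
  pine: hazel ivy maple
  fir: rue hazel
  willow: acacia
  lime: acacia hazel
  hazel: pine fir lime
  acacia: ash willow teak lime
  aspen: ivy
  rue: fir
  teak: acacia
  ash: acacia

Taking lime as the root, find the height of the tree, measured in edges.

The longest root-to-leaf path is lime – hazel – pine – ivy – aspen (4 edges).

4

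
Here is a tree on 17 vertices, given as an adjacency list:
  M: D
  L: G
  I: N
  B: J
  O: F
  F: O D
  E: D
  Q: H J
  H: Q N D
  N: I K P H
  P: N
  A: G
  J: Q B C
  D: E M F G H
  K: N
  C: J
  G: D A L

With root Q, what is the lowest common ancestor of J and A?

Q

Path J→root: J Q; path A→root: A G D H Q.
First common node: Q.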